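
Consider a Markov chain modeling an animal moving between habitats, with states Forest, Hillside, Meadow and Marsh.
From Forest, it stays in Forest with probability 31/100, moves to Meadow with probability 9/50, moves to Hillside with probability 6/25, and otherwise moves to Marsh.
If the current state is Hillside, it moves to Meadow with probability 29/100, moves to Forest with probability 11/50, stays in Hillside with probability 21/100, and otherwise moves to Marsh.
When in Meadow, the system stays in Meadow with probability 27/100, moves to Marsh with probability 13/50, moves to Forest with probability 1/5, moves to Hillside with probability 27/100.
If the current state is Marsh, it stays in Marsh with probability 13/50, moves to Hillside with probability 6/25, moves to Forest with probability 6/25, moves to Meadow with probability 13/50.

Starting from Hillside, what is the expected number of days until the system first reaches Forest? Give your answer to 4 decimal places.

Let t(s) be the expected number of days to first reach Forest from state s, with t(Forest) = 0. Conditioning on the first day:
t(Hillside) = 1 + 0.21·t(Hillside) + 0.29·t(Meadow) + 0.28·t(Marsh)
t(Meadow) = 1 + 0.27·t(Hillside) + 0.27·t(Meadow) + 0.26·t(Marsh)
t(Marsh) = 1 + 0.24·t(Hillside) + 0.26·t(Meadow) + 0.26·t(Marsh)
Solving: t(Hillside) = 4.5485, t(Meadow) = 4.6395, t(Marsh) = 4.4566.
Expected days from Hillside to Forest: 4.5485.

4.5485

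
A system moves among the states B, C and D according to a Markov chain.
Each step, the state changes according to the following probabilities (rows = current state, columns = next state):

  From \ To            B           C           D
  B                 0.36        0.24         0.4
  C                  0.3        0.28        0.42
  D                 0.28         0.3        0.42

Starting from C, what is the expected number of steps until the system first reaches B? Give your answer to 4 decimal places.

Let t(s) be the expected number of steps to first reach B from state s, with t(B) = 0. Conditioning on the first step:
t(C) = 1 + 0.28·t(C) + 0.42·t(D)
t(D) = 1 + 0.3·t(C) + 0.42·t(D)
Solving: t(C) = 3.4294, t(D) = 3.4979.
Expected steps from C to B: 3.4294.

3.4294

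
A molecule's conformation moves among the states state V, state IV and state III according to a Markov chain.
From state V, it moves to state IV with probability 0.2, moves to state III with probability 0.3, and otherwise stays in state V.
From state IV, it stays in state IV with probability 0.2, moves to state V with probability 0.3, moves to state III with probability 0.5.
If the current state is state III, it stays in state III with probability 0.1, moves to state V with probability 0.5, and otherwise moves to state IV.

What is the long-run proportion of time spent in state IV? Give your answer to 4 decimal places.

Let the stationary distribution be π with π = πP and π_1 + π_2 + π_3 = 1.
π_1 = 0.5·π_1 + 0.3·π_2 + 0.5·π_3
π_2 = 0.2·π_1 + 0.2·π_2 + 0.4·π_3
Solving with the normalization constraint gives π = (0.4483, 0.2586, 0.2931).
So the stationary probability of state IV is 0.2586.

0.2586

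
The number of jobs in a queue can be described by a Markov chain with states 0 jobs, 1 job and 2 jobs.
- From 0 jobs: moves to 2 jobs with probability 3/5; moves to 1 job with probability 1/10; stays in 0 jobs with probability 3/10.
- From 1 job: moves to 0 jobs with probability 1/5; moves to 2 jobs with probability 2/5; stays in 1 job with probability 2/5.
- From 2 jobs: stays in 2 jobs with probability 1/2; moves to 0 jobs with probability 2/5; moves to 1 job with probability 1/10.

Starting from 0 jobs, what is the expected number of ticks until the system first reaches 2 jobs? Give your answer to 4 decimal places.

1.7500

Let t(s) be the expected number of ticks to first reach 2 jobs from state s, with t(2 jobs) = 0. Conditioning on the first tick:
t(0 jobs) = 1 + 0.3·t(0 jobs) + 0.1·t(1 job)
t(1 job) = 1 + 0.2·t(0 jobs) + 0.4·t(1 job)
Solving: t(0 jobs) = 1.7500, t(1 job) = 2.2500.
Expected ticks from 0 jobs to 2 jobs: 1.7500.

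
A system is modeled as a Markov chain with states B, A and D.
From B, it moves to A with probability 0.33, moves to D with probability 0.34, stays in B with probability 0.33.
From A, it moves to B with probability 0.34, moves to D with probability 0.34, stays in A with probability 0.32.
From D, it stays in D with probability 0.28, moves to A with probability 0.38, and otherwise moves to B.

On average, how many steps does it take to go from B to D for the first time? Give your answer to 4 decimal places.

Let t(s) be the expected number of steps to first reach D from state s, with t(D) = 0. Conditioning on the first step:
t(B) = 1 + 0.33·t(B) + 0.33·t(A)
t(A) = 1 + 0.34·t(B) + 0.32·t(A)
Solving: t(B) = 2.9412, t(A) = 2.9412.
Expected steps from B to D: 2.9412.

2.9412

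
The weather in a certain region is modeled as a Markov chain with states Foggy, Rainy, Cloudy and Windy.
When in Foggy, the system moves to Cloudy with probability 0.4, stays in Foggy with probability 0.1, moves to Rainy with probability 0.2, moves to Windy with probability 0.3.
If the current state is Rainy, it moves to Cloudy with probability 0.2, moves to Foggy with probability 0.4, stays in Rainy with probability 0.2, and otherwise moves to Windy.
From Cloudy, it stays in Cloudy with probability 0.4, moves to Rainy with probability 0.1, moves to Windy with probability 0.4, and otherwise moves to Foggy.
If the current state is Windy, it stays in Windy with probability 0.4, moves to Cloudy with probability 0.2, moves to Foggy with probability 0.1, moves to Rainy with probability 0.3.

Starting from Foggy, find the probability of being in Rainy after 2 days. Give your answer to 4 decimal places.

0.1900

Propagate the distribution vector 2 days from Foggy.
After 0 days: (1.0000, 0.0000, 0.0000, 0.0000)
After 1 day: (0.1000, 0.2000, 0.4000, 0.3000)
After 2 days: (0.1600, 0.1900, 0.3000, 0.3500)
P(in Rainy after 2 days) = 0.1900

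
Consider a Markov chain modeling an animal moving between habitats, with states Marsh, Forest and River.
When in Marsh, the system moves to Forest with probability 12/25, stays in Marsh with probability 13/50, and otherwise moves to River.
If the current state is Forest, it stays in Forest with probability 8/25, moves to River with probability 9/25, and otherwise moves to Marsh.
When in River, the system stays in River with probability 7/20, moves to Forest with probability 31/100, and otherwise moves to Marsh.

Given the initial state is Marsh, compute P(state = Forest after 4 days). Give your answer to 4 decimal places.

Propagate the distribution vector 4 days from Marsh.
After 0 days: (1.0000, 0.0000, 0.0000)
After 1 day: (0.2600, 0.4800, 0.2600)
After 2 days: (0.3096, 0.3590, 0.3314)
After 3 days: (0.3081, 0.3662, 0.3257)
After 4 days: (0.3080, 0.3660, 0.3259)
P(in Forest after 4 days) = 0.3660

0.3660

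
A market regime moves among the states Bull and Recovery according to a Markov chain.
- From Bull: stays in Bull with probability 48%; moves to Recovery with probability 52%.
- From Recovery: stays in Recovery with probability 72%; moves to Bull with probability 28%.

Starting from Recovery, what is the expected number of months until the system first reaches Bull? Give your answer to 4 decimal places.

3.5714

Let t(s) be the expected number of months to first reach Bull from state s, with t(Bull) = 0. Conditioning on the first month:
t(Recovery) = 1 + 0.72·t(Recovery)
Solving: t(Recovery) = 3.5714.
Expected months from Recovery to Bull: 3.5714.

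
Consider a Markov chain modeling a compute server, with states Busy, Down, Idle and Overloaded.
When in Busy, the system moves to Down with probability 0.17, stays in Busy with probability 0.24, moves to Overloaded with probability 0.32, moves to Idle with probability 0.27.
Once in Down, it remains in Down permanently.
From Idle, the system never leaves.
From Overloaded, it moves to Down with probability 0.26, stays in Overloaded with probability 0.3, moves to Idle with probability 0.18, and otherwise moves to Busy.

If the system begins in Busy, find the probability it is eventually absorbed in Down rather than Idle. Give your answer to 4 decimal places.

0.4505

Let h(s) be the probability of absorption at Down starting from transient state s. Then h(Down) = 1 and h(Idle) = 0. By first-step analysis:
h(Busy) = 0.24·h(Busy) + 0.17·1 + 0.27·0 + 0.32·h(Overloaded)
h(Overloaded) = 0.26·h(Busy) + 0.26·1 + 0.18·0 + 0.3·h(Overloaded)
Solving: h(Busy) = 0.4505, h(Overloaded) = 0.5388.
Starting from Busy, the probability is 0.4505.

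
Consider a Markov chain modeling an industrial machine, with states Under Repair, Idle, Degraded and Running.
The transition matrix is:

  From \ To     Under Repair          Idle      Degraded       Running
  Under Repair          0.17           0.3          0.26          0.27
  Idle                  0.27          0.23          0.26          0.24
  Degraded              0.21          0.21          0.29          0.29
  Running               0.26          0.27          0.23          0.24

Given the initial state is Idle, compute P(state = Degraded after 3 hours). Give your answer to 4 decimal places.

0.2600

Propagate the distribution vector 3 hours from Idle.
After 0 hours: (0.0000, 1.0000, 0.0000, 0.0000)
After 1 hour: (0.2700, 0.2300, 0.2600, 0.2400)
After 2 hours: (0.2250, 0.2533, 0.2606, 0.2611)
After 3 hours: (0.2293, 0.2510, 0.2600, 0.2598)
P(in Degraded after 3 hours) = 0.2600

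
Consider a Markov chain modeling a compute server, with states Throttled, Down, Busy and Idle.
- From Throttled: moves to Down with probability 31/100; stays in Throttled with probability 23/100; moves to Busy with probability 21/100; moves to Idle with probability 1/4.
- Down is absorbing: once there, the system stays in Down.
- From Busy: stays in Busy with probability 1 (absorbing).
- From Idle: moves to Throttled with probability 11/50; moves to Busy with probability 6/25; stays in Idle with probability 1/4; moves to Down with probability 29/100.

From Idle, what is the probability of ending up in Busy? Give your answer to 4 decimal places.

Let h(s) be the probability of absorption at Busy starting from transient state s. Then h(Busy) = 1 and h(Down) = 0. By first-step analysis:
h(Throttled) = 0.23·h(Throttled) + 0.31·0 + 0.21·1 + 0.25·h(Idle)
h(Idle) = 0.22·h(Throttled) + 0.29·0 + 0.24·1 + 0.25·h(Idle)
Solving: h(Throttled) = 0.4163, h(Idle) = 0.4421.
Starting from Idle, the probability is 0.4421.

0.4421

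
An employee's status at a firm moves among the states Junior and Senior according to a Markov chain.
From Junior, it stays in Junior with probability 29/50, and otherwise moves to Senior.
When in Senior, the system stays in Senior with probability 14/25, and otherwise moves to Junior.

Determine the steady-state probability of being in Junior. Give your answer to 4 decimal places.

Let the stationary distribution be π with π = πP and π_1 + π_2 = 1.
π_1 = 0.58·π_1 + 0.44·π_2
Solving with the normalization constraint gives π = (0.5116, 0.4884).
So the stationary probability of Junior is 0.5116.

0.5116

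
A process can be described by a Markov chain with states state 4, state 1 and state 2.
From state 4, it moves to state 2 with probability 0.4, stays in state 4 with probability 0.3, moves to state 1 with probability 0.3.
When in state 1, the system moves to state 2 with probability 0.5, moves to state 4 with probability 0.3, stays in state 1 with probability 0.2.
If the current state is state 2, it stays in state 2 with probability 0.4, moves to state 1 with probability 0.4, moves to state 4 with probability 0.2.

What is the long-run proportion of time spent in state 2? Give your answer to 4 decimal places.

0.4312

Let the stationary distribution be π with π = πP and π_1 + π_2 + π_3 = 1.
π_1 = 0.3·π_1 + 0.3·π_2 + 0.2·π_3
π_2 = 0.3·π_1 + 0.2·π_2 + 0.4·π_3
Solving with the normalization constraint gives π = (0.2569, 0.3119, 0.4312).
So the stationary probability of state 2 is 0.4312.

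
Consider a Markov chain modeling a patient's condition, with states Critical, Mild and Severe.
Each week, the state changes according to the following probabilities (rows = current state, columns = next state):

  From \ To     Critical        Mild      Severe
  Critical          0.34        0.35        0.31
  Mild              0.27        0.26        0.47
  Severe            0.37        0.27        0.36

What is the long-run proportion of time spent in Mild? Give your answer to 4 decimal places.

Let the stationary distribution be π with π = πP and π_1 + π_2 + π_3 = 1.
π_1 = 0.34·π_1 + 0.27·π_2 + 0.37·π_3
π_2 = 0.35·π_1 + 0.26·π_2 + 0.27·π_3
Solving with the normalization constraint gives π = (0.3307, 0.2935, 0.3758).
So the stationary probability of Mild is 0.2935.

0.2935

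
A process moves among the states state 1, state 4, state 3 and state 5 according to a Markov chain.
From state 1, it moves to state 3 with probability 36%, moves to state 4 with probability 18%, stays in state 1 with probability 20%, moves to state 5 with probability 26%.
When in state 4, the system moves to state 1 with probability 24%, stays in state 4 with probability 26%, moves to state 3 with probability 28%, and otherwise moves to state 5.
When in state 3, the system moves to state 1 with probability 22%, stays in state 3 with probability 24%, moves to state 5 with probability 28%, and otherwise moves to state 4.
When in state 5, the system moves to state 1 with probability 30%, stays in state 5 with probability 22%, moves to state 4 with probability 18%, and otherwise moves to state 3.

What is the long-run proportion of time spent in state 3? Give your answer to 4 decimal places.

0.2924

Let the stationary distribution be π with π = πP and π_1 + π_2 + π_3 + π_4 = 1.
π_1 = 0.2·π_1 + 0.24·π_2 + 0.22·π_3 + 0.3·π_4
π_2 = 0.18·π_1 + 0.26·π_2 + 0.26·π_3 + 0.18·π_4
π_3 = 0.36·π_1 + 0.28·π_2 + 0.24·π_3 + 0.3·π_4
Solving with the normalization constraint gives π = (0.2394, 0.2211, 0.2924, 0.2471).
So the stationary probability of state 3 is 0.2924.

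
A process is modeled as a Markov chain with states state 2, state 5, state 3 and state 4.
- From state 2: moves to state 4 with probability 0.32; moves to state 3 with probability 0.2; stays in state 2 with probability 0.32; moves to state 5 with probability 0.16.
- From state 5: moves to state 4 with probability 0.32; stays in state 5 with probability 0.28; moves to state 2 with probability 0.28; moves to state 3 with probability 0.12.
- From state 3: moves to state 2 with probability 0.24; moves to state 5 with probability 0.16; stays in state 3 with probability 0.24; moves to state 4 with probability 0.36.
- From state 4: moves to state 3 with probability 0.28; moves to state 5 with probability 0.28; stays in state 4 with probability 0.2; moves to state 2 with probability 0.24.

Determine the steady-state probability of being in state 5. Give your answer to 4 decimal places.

0.2218

Let the stationary distribution be π with π = πP and π_1 + π_2 + π_3 + π_4 = 1.
π_1 = 0.32·π_1 + 0.28·π_2 + 0.24·π_3 + 0.24·π_4
π_2 = 0.16·π_1 + 0.28·π_2 + 0.16·π_3 + 0.28·π_4
π_3 = 0.2·π_1 + 0.12·π_2 + 0.24·π_3 + 0.28·π_4
Solving with the normalization constraint gives π = (0.2705, 0.2218, 0.2143, 0.2934).
So the stationary probability of state 5 is 0.2218.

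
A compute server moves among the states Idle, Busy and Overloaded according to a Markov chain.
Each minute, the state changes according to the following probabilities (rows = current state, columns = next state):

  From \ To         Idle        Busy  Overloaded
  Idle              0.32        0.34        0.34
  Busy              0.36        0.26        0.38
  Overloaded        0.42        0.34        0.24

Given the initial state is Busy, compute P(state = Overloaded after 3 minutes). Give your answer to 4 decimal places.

Propagate the distribution vector 3 minutes from Busy.
After 0 minutes: (0.0000, 1.0000, 0.0000)
After 1 minute: (0.3600, 0.2600, 0.3800)
After 2 minutes: (0.3684, 0.3192, 0.3124)
After 3 minutes: (0.3640, 0.3145, 0.3215)
P(in Overloaded after 3 minutes) = 0.3215

0.3215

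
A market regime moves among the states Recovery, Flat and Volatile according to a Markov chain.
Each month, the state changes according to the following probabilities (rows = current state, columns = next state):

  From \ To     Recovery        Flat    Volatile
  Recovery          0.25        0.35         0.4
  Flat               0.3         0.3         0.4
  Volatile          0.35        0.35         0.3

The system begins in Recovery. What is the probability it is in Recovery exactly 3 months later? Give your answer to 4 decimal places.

Propagate the distribution vector 3 months from Recovery.
After 0 months: (1.0000, 0.0000, 0.0000)
After 1 month: (0.2500, 0.3500, 0.4000)
After 2 months: (0.3075, 0.3325, 0.3600)
After 3 months: (0.3026, 0.3334, 0.3640)
P(in Recovery after 3 months) = 0.3026

0.3026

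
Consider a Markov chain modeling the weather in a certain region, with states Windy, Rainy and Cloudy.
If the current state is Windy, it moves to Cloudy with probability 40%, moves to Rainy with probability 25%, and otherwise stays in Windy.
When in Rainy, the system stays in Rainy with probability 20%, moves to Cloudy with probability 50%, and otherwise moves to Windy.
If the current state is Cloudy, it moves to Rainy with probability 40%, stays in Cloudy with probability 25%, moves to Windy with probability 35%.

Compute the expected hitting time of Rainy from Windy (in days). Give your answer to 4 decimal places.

3.3094

Let t(s) be the expected number of days to first reach Rainy from state s, with t(Rainy) = 0. Conditioning on the first day:
t(Windy) = 1 + 0.35·t(Windy) + 0.4·t(Cloudy)
t(Cloudy) = 1 + 0.35·t(Windy) + 0.25·t(Cloudy)
Solving: t(Windy) = 3.3094, t(Cloudy) = 2.8777.
Expected days from Windy to Rainy: 3.3094.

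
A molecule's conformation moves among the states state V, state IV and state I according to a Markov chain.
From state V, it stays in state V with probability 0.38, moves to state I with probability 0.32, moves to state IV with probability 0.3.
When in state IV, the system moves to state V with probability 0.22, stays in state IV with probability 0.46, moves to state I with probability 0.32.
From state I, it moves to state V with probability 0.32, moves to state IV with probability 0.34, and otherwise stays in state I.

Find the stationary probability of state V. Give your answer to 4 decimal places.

0.3008

Let the stationary distribution be π with π = πP and π_1 + π_2 + π_3 = 1.
π_1 = 0.38·π_1 + 0.22·π_2 + 0.32·π_3
π_2 = 0.3·π_1 + 0.46·π_2 + 0.34·π_3
Solving with the normalization constraint gives π = (0.3008, 0.3727, 0.3265).
So the stationary probability of state V is 0.3008.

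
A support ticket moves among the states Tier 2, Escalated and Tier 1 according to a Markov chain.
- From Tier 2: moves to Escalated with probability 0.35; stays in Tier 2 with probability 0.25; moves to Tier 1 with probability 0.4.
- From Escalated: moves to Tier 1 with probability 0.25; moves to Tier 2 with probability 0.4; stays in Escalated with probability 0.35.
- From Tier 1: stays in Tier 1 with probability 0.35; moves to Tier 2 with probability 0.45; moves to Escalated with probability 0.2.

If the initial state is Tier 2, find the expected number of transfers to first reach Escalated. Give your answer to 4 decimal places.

3.4146

Let t(s) be the expected number of transfers to first reach Escalated from state s, with t(Escalated) = 0. Conditioning on the first transfer:
t(Tier 2) = 1 + 0.25·t(Tier 2) + 0.4·t(Tier 1)
t(Tier 1) = 1 + 0.45·t(Tier 2) + 0.35·t(Tier 1)
Solving: t(Tier 2) = 3.4146, t(Tier 1) = 3.9024.
Expected transfers from Tier 2 to Escalated: 3.4146.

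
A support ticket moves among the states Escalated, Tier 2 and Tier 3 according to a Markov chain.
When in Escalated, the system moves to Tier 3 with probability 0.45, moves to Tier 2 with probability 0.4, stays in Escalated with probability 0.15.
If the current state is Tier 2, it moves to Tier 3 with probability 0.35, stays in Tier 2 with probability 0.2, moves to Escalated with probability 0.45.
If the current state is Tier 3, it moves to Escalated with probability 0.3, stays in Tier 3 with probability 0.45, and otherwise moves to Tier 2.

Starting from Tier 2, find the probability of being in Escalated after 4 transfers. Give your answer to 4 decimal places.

0.2951

Propagate the distribution vector 4 transfers from Tier 2.
After 0 transfers: (0.0000, 1.0000, 0.0000)
After 1 transfer: (0.4500, 0.2000, 0.3500)
After 2 transfers: (0.2625, 0.3075, 0.4300)
After 3 transfers: (0.3068, 0.2740, 0.4193)
After 4 transfers: (0.2951, 0.2823, 0.4226)
P(in Escalated after 4 transfers) = 0.2951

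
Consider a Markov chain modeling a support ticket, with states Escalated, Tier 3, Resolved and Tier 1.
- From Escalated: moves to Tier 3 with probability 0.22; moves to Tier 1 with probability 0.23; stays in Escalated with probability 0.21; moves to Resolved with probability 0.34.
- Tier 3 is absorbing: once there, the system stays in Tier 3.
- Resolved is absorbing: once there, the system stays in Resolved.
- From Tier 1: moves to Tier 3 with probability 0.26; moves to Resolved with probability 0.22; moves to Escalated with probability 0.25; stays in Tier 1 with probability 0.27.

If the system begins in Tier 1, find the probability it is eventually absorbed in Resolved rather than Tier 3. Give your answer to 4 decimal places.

Let h(s) be the probability of absorption at Resolved starting from transient state s. Then h(Resolved) = 1 and h(Tier 3) = 0. By first-step analysis:
h(Escalated) = 0.21·h(Escalated) + 0.22·0 + 0.34·1 + 0.23·h(Tier 1)
h(Tier 1) = 0.25·h(Escalated) + 0.26·0 + 0.22·1 + 0.27·h(Tier 1)
Solving: h(Escalated) = 0.5755, h(Tier 1) = 0.4985.
Starting from Tier 1, the probability is 0.4985.

0.4985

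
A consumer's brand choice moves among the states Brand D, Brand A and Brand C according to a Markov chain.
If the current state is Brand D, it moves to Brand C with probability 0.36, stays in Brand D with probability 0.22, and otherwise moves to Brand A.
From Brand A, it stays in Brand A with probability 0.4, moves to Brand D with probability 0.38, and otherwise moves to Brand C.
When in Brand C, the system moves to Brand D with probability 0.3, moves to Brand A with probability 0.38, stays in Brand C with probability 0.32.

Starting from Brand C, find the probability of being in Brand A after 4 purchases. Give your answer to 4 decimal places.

0.4003

Propagate the distribution vector 4 purchases from Brand C.
After 0 purchases: (0.0000, 0.0000, 1.0000)
After 1 purchase: (0.3000, 0.3800, 0.3200)
After 2 purchases: (0.3064, 0.3996, 0.2940)
After 3 purchases: (0.3075, 0.4002, 0.2923)
After 4 purchases: (0.3074, 0.4003, 0.2923)
P(in Brand A after 4 purchases) = 0.4003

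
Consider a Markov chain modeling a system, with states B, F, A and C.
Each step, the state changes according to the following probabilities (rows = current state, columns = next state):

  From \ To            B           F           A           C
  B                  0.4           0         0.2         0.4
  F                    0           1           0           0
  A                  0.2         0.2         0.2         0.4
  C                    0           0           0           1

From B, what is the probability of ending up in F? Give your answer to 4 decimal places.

Let h(s) be the probability of absorption at F starting from transient state s. Then h(F) = 1 and h(C) = 0. By first-step analysis:
h(B) = 0.4·h(B) + 0.2·h(A) + 0.4·0
h(A) = 0.2·h(B) + 0.2·1 + 0.2·h(A) + 0.4·0
Solving: h(B) = 0.0909, h(A) = 0.2727.
Starting from B, the probability is 0.0909.

0.0909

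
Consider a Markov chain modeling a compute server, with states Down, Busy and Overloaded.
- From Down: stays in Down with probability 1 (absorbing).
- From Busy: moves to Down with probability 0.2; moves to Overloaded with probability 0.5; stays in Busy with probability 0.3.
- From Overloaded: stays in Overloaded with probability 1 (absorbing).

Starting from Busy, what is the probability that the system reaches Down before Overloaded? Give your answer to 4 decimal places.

0.2857

Let h(s) be the probability of absorption at Down starting from transient state s. Then h(Down) = 1 and h(Overloaded) = 0. By first-step analysis:
h(Busy) = 0.2·1 + 0.3·h(Busy) + 0.5·0
Solving: h(Busy) = 0.2857.
Starting from Busy, the probability is 0.2857.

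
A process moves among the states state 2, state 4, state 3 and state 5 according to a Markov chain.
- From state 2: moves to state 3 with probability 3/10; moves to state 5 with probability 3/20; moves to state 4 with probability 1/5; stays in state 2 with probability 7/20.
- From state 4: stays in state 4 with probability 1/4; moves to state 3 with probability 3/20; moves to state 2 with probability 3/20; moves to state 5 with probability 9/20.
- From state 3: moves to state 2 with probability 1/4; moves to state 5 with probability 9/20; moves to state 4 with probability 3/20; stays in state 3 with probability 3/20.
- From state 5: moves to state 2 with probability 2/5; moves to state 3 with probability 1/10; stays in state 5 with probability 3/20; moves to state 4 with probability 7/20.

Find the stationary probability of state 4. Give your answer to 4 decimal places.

Let the stationary distribution be π with π = πP and π_1 + π_2 + π_3 + π_4 = 1.
π_1 = 0.35·π_1 + 0.15·π_2 + 0.25·π_3 + 0.4·π_4
π_2 = 0.2·π_1 + 0.25·π_2 + 0.15·π_3 + 0.35·π_4
π_3 = 0.3·π_1 + 0.15·π_2 + 0.15·π_3 + 0.1·π_4
Solving with the normalization constraint gives π = (0.2968, 0.2449, 0.1806, 0.2777).
So the stationary probability of state 4 is 0.2449.

0.2449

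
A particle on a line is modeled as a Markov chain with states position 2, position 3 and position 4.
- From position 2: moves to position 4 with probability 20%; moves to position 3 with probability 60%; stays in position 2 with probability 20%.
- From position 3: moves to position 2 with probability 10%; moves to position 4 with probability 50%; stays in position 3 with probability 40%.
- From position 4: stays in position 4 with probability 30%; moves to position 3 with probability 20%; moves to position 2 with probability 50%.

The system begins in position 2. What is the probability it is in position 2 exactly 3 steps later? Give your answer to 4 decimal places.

Propagate the distribution vector 3 steps from position 2.
After 0 steps: (1.0000, 0.0000, 0.0000)
After 1 step: (0.2000, 0.6000, 0.2000)
After 2 steps: (0.2000, 0.4000, 0.4000)
After 3 steps: (0.2800, 0.3600, 0.3600)
P(in position 2 after 3 steps) = 0.2800

0.2800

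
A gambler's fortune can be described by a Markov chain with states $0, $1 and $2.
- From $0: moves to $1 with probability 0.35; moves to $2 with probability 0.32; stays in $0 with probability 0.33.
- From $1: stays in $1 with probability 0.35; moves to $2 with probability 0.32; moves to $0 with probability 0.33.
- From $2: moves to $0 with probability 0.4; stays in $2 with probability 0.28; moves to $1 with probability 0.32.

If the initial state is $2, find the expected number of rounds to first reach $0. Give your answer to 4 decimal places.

Let t(s) be the expected number of rounds to first reach $0 from state s, with t($0) = 0. Conditioning on the first round:
t($1) = 1 + 0.35·t($1) + 0.32·t($2)
t($2) = 1 + 0.32·t($1) + 0.28·t($2)
Solving: t($1) = 2.8446, t($2) = 2.6532.
Expected rounds from $2 to $0: 2.6532.

2.6532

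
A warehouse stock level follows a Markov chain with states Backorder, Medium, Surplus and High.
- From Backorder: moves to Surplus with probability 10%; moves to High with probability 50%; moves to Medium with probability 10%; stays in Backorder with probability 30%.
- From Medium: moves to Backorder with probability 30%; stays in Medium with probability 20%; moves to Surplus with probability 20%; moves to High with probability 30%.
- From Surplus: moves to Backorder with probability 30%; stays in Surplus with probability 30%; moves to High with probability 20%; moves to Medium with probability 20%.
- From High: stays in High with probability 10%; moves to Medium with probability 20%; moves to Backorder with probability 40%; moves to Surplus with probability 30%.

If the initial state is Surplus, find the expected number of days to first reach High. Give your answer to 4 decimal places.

Let t(s) be the expected number of days to first reach High from state s, with t(High) = 0. Conditioning on the first day:
t(Backorder) = 1 + 0.3·t(Backorder) + 0.1·t(Medium) + 0.1·t(Surplus)
t(Medium) = 1 + 0.3·t(Backorder) + 0.2·t(Medium) + 0.2·t(Surplus)
t(Surplus) = 1 + 0.3·t(Backorder) + 0.2·t(Medium) + 0.3·t(Surplus)
Solving: t(Backorder) = 2.3127, t(Medium) = 2.9316, t(Surplus) = 3.2573.
Expected days from Surplus to High: 3.2573.

3.2573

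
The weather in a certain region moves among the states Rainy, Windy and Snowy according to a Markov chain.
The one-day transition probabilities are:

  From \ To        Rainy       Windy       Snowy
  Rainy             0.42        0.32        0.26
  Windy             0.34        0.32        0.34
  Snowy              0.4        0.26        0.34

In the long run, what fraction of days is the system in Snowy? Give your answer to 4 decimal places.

0.3088

Let the stationary distribution be π with π = πP and π_1 + π_2 + π_3 = 1.
π_1 = 0.42·π_1 + 0.34·π_2 + 0.4·π_3
π_2 = 0.32·π_1 + 0.32·π_2 + 0.26·π_3
Solving with the normalization constraint gives π = (0.3897, 0.3015, 0.3088).
So the stationary probability of Snowy is 0.3088.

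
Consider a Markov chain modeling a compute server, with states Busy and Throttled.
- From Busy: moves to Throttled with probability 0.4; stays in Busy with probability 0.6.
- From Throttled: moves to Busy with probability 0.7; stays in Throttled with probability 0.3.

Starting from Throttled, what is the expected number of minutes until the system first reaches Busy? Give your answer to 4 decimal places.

Let t(s) be the expected number of minutes to first reach Busy from state s, with t(Busy) = 0. Conditioning on the first minute:
t(Throttled) = 1 + 0.3·t(Throttled)
Solving: t(Throttled) = 1.4286.
Expected minutes from Throttled to Busy: 1.4286.

1.4286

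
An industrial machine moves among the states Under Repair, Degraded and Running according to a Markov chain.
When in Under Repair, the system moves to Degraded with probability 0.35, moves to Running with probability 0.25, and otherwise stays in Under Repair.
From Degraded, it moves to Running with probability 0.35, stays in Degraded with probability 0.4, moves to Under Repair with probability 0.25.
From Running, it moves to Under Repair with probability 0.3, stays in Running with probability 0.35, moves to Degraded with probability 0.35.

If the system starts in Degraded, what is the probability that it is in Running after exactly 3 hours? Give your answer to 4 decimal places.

0.3195

Propagate the distribution vector 3 hours from Degraded.
After 0 hours: (0.0000, 1.0000, 0.0000)
After 1 hour: (0.2500, 0.4000, 0.3500)
After 2 hours: (0.3050, 0.3700, 0.3250)
After 3 hours: (0.3120, 0.3685, 0.3195)
P(in Running after 3 hours) = 0.3195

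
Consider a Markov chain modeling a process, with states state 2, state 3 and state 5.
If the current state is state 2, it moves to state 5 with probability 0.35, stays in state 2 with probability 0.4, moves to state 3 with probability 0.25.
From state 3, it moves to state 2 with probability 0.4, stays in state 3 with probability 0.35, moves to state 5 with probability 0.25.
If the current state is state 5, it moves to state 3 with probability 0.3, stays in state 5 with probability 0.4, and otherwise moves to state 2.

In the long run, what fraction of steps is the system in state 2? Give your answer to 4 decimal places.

0.3663

Let the stationary distribution be π with π = πP and π_1 + π_2 + π_3 = 1.
π_1 = 0.4·π_1 + 0.4·π_2 + 0.3·π_3
π_2 = 0.25·π_1 + 0.35·π_2 + 0.3·π_3
Solving with the normalization constraint gives π = (0.3663, 0.2965, 0.3372).
So the stationary probability of state 2 is 0.3663.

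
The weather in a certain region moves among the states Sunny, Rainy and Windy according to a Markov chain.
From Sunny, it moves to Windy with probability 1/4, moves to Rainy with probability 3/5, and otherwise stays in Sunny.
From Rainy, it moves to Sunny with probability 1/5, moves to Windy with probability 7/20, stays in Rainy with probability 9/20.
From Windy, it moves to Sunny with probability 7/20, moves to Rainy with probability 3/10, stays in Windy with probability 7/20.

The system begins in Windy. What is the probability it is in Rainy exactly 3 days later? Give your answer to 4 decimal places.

Propagate the distribution vector 3 days from Windy.
After 0 days: (0.0000, 0.0000, 1.0000)
After 1 day: (0.3500, 0.3000, 0.3500)
After 2 days: (0.2350, 0.4500, 0.3150)
After 3 days: (0.2355, 0.4380, 0.3265)
P(in Rainy after 3 days) = 0.4380

0.4380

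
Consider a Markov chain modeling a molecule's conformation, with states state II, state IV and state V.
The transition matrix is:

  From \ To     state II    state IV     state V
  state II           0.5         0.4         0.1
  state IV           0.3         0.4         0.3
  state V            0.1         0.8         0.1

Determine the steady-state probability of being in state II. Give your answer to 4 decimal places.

Let the stationary distribution be π with π = πP and π_1 + π_2 + π_3 = 1.
π_1 = 0.5·π_1 + 0.3·π_2 + 0.1·π_3
π_2 = 0.4·π_1 + 0.4·π_2 + 0.8·π_3
Solving with the normalization constraint gives π = (0.3261, 0.4783, 0.1957).
So the stationary probability of state II is 0.3261.

0.3261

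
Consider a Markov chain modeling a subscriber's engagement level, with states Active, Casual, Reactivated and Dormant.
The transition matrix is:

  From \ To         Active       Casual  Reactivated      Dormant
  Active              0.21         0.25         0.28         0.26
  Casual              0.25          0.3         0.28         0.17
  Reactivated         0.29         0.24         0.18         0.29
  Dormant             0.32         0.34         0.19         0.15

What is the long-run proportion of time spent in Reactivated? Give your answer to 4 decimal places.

0.2367

Let the stationary distribution be π with π = πP and π_1 + π_2 + π_3 + π_4 = 1.
π_1 = 0.21·π_1 + 0.25·π_2 + 0.29·π_3 + 0.32·π_4
π_2 = 0.25·π_1 + 0.3·π_2 + 0.24·π_3 + 0.34·π_4
π_3 = 0.28·π_1 + 0.28·π_2 + 0.18·π_3 + 0.19·π_4
Solving with the normalization constraint gives π = (0.2642, 0.2813, 0.2367, 0.2178).
So the stationary probability of Reactivated is 0.2367.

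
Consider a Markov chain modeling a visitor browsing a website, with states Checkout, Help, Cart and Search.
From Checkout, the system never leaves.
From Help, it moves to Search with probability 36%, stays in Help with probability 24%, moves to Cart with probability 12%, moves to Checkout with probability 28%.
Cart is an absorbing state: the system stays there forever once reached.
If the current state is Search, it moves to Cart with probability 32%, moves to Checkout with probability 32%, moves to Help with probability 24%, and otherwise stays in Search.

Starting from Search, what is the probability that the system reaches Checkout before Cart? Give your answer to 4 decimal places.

Let h(s) be the probability of absorption at Checkout starting from transient state s. Then h(Checkout) = 1 and h(Cart) = 0. By first-step analysis:
h(Help) = 0.28·1 + 0.24·h(Help) + 0.12·0 + 0.36·h(Search)
h(Search) = 0.32·1 + 0.24·h(Help) + 0.32·0 + 0.12·h(Search)
Solving: h(Help) = 0.6209, h(Search) = 0.5330.
Starting from Search, the probability is 0.5330.

0.5330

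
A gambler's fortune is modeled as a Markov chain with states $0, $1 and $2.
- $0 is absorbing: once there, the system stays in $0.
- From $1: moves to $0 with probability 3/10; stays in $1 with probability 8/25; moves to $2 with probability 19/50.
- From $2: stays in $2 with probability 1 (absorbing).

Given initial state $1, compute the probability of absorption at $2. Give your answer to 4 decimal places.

Let h(s) be the probability of absorption at $2 starting from transient state s. Then h($2) = 1 and h($0) = 0. By first-step analysis:
h($1) = 0.3·0 + 0.32·h($1) + 0.38·1
Solving: h($1) = 0.5588.
Starting from $1, the probability is 0.5588.

0.5588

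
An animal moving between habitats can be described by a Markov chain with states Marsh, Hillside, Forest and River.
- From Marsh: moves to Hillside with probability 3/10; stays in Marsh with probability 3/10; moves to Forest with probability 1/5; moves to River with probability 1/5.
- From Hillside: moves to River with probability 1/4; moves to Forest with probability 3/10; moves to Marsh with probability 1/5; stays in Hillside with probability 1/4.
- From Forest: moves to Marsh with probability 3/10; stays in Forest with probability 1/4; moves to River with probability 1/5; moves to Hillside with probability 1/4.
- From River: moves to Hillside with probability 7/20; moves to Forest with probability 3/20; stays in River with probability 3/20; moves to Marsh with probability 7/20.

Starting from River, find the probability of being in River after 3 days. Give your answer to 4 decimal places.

Propagate the distribution vector 3 days from River.
After 0 days: (0.0000, 0.0000, 0.0000, 1.0000)
After 1 day: (0.3500, 0.3500, 0.1500, 0.1500)
After 2 days: (0.2725, 0.2825, 0.2350, 0.2100)
After 3 days: (0.2823, 0.2846, 0.2295, 0.2036)
P(in River after 3 days) = 0.2036

0.2036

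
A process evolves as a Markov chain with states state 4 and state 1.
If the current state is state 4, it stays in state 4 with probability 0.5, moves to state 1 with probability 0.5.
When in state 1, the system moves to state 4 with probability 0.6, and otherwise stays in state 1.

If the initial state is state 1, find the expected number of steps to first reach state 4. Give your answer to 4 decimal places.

1.6667

Let t(s) be the expected number of steps to first reach state 4 from state s, with t(state 4) = 0. Conditioning on the first step:
t(state 1) = 1 + 0.4·t(state 1)
Solving: t(state 1) = 1.6667.
Expected steps from state 1 to state 4: 1.6667.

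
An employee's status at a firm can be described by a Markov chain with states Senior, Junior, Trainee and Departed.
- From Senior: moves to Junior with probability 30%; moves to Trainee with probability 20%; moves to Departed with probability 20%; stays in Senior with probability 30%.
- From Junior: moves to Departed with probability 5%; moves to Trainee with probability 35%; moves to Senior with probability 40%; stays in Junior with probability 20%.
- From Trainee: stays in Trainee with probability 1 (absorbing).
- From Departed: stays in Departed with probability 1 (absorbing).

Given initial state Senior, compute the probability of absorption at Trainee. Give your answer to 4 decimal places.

Let h(s) be the probability of absorption at Trainee starting from transient state s. Then h(Trainee) = 1 and h(Departed) = 0. By first-step analysis:
h(Senior) = 0.3·h(Senior) + 0.3·h(Junior) + 0.2·1 + 0.2·0
h(Junior) = 0.4·h(Senior) + 0.2·h(Junior) + 0.35·1 + 0.05·0
Solving: h(Senior) = 0.6023, h(Junior) = 0.7386.
Starting from Senior, the probability is 0.6023.

0.6023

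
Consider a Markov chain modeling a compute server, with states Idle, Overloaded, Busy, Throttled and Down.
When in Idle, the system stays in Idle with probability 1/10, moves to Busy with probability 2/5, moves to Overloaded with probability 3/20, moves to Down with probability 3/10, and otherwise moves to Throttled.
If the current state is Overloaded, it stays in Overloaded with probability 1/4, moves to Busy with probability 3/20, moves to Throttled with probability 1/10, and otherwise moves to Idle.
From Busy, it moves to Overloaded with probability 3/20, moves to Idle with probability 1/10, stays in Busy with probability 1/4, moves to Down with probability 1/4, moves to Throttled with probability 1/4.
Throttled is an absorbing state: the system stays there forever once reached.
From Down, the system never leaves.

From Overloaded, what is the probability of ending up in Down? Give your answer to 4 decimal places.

Let h(s) be the probability of absorption at Down starting from transient state s. Then h(Down) = 1 and h(Throttled) = 0. By first-step analysis:
h(Idle) = 0.1·h(Idle) + 0.15·h(Overloaded) + 0.4·h(Busy) + 0.05·0 + 0.3·1
h(Overloaded) = 0.5·h(Idle) + 0.25·h(Overloaded) + 0.15·h(Busy) + 0.1·0
h(Busy) = 0.1·h(Idle) + 0.15·h(Overloaded) + 0.25·h(Busy) + 0.25·0 + 0.25·1
Solving: h(Idle) = 0.6602, h(Overloaded) = 0.5463, h(Busy) = 0.5306.
Starting from Overloaded, the probability is 0.5463.

0.5463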